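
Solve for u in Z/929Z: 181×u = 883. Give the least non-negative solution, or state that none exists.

87

gcd(181, 929) = 1, so a unique solution mod 929 exists.
181⁻¹ ≡ 503 (mod 929).
u ≡ 503×883 ≡ 87 (mod 929).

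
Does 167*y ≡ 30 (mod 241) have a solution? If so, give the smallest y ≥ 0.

195

gcd(167, 241) = 1, so a unique solution mod 241 exists.
167⁻¹ ≡ 127 (mod 241).
y ≡ 127*30 ≡ 195 (mod 241).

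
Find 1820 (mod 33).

5

1820 = 55*33 + 5, so 1820 ≡ 5 (mod 33).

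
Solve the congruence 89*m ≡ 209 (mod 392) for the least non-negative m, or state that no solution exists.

249

gcd(89, 392) = 1, so a unique solution mod 392 exists.
89⁻¹ ≡ 185 (mod 392).
m ≡ 185*209 ≡ 249 (mod 392).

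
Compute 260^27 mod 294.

By square-and-multiply:
27 in binary is 11011, i.e. 27 = 16 + 8 + 2 + 1.
260^1 ≡ 260 (mod 294)
260^2 ≡ 260^2 = 67600 ≡ 274 (mod 294)
260^4 ≡ 274^2 = 75076 ≡ 106 (mod 294)
260^8 ≡ 106^2 = 11236 ≡ 64 (mod 294)
260^16 ≡ 64^2 = 4096 ≡ 274 (mod 294)
260^27 = 260^16 · 260^8 · 260^2 · 260^1 ≡ 274 · 64 · 274 · 260 (mod 294).
Accumulate the product:
274 · 64 = 17536 ≡ 190
190 · 274 = 52060 ≡ 22
22 · 260 = 5720 ≡ 134

134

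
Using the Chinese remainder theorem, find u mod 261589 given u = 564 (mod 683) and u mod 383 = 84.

683⁻¹ mod 383: 683·323 ≡ 1 (mod 383), so 683⁻¹ ≡ 323.
u = 564 + 683·((84 − 564)·323 mod 383) = 564 + 683·75 = 51789.

51789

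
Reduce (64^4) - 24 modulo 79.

(64)^4 ≡ 65 (mod 79)
65 - 24 = 41

41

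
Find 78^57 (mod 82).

Compute successive squares:
78^1 ≡ 78 (mod 82)
78^2 ≡ 78^2 = 6084 ≡ 16 (mod 82)
78^4 ≡ 16^2 = 256 ≡ 10 (mod 82)
78^8 ≡ 10^2 = 100 ≡ 18 (mod 82)
78^16 ≡ 18^2 = 324 ≡ 78 (mod 82)
78^32 ≡ 78^2 = 6084 ≡ 16 (mod 82)
78^57 = 78^32 × 78^16 × 78^8 × 78^1 ≡ 16 × 78 × 18 × 78 (mod 82).
Accumulate the product:
16 × 78 = 1248 ≡ 18
18 × 18 = 324 ≡ 78
78 × 78 = 6084 ≡ 16

16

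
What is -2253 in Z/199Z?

135

-2253 = -12×199 + 135, so -2253 ≡ 135 (mod 199).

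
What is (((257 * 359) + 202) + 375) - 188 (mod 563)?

257 * 359 = 92263 ≡ 494 (mod 563)
494 + 202 = 696 ≡ 133 (mod 563)
133 + 375 = 508
508 - 188 = 320

320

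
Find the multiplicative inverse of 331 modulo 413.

413 = 1*331 + 82
331 = 4*82 + 3
82 = 27*3 + 1
3 = 3*1 + 0
gcd(331, 413) = 1, so the inverse exists.
Back-substitute for 1:
1 = 1*82 − 27*3
  = −27*331 + 109*82
  = 109*413 − 136*331
So 331⁻¹ ≡ −136 ≡ 277 (mod 413).

277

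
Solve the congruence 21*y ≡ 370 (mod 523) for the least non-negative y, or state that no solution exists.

gcd(21, 523) = 1, so a unique solution mod 523 exists.
21⁻¹ ≡ 274 (mod 523).
y ≡ 274*370 ≡ 441 (mod 523).

441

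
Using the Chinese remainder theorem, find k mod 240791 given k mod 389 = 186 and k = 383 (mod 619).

389⁻¹ mod 619: 389*401 ≡ 1 (mod 619), so 389⁻¹ ≡ 401.
k = 186 + 389*((383 − 186)*401 mod 619) = 186 + 389*384 = 149562.

149562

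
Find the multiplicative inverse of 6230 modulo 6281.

3941

6281 = 1·6230 + 51
6230 = 122·51 + 8
51 = 6·8 + 3
8 = 2·3 + 2
3 = 1·2 + 1
2 = 2·1 + 0
gcd(6230, 6281) = 1, so the inverse exists.
Back-substitute for 1:
1 = 1·3 − 1·2
  = −1·8 + 3·3
  = 3·51 − 19·8
  = −19·6230 + 2321·51
  = 2321·6281 − 2340·6230
So 6230⁻¹ ≡ −2340 ≡ 3941 (mod 6281).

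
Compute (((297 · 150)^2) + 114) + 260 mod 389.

297 · 150 = 44550 ≡ 204 (mod 389)
(204)^2 ≡ 382 (mod 389)
382 + 114 = 496 ≡ 107 (mod 389)
107 + 260 = 367

367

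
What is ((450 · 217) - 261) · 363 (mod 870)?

450 · 217 = 97650 ≡ 210 (mod 870)
210 - 261 = -51 ≡ 819 (mod 870)
819 · 363 = 297297 ≡ 627 (mod 870)

627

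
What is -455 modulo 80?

-455 = -6*80 + 25, so -455 ≡ 25 (mod 80).

25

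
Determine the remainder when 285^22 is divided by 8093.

6273

22 in binary is 10110, i.e. 22 = 16 + 4 + 2.
285^1 ≡ 285 (mod 8093)
285^2 ≡ 285^2 = 81225 ≡ 295 (mod 8093)
285^4 ≡ 295^2 = 87025 ≡ 6095 (mod 8093)
285^8 ≡ 6095^2 = 37149025 ≡ 2155 (mod 8093)
285^16 ≡ 2155^2 = 4644025 ≡ 6736 (mod 8093)
285^22 = 285^16 · 285^4 · 285^2 ≡ 6736 · 6095 · 295 (mod 8093).
Accumulate the product:
6736 · 6095 = 41055920 ≡ 131
131 · 295 = 38645 ≡ 6273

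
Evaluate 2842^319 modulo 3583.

319 in binary is 100111111, i.e. 319 = 256 + 32 + 16 + 8 + 4 + 2 + 1.
2842^1 ≡ 2842 (mod 3583)
2842^2 ≡ 2842^2 = 8076964 ≡ 882 (mod 3583)
2842^4 ≡ 882^2 = 777924 ≡ 413 (mod 3583)
2842^8 ≡ 413^2 = 170569 ≡ 2168 (mod 3583)
2842^16 ≡ 2168^2 = 4700224 ≡ 2911 (mod 3583)
2842^32 ≡ 2911^2 = 8473921 ≡ 126 (mod 3583)
2842^64 ≡ 126^2 = 15876 ≡ 1544 (mod 3583)
2842^128 ≡ 1544^2 = 2383936 ≡ 1241 (mod 3583)
2842^256 ≡ 1241^2 = 1540081 ≡ 2974 (mod 3583)
2842^319 = 2842^256 × 2842^32 × 2842^16 × 2842^8 × 2842^4 × 2842^2 × 2842^1 ≡ 2974 × 126 × 2911 × 2168 × 413 × 882 × 2842 (mod 3583).
Accumulate the product:
2974 × 126 = 374724 ≡ 2092
2092 × 2911 = 6089812 ≡ 2295
2295 × 2168 = 4975560 ≡ 2356
2356 × 413 = 973028 ≡ 2035
2035 × 882 = 1794870 ≡ 3370
3370 × 2842 = 9577540 ≡ 181

181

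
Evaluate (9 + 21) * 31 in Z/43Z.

9 + 21 = 30
30 * 31 = 930 ≡ 27 (mod 43)

27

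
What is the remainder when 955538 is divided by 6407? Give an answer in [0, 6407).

955538 = 149*6407 + 895, so 955538 ≡ 895 (mod 6407).

895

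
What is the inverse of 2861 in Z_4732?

Run the extended Euclidean algorithm:
4732 = 1*2861 + 1871
2861 = 1*1871 + 990
1871 = 1*990 + 881
990 = 1*881 + 109
881 = 8*109 + 9
109 = 12*9 + 1
9 = 9*1 + 0
gcd(2861, 4732) = 1, so the inverse exists.
Back-substitute for 1:
1 = 1*109 − 12*9
  = −12*881 + 97*109
  = 97*990 − 109*881
  = −109*1871 + 206*990
  = 206*2861 − 315*1871
  = −315*4732 + 521*2861
So 2861⁻¹ ≡ 521 (mod 4732).

521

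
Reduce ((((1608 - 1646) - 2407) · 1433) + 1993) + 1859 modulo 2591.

1608 - 1646 = -38 ≡ 2553 (mod 2591)
2553 - 2407 = 146
146 · 1433 = 209218 ≡ 1938 (mod 2591)
1938 + 1993 = 3931 ≡ 1340 (mod 2591)
1340 + 1859 = 3199 ≡ 608 (mod 2591)

608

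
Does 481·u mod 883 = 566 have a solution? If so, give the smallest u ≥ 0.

gcd(481, 883) = 1, so a unique solution mod 883 exists.
481⁻¹ ≡ 503 (mod 883).
u ≡ 503·566 ≡ 372 (mod 883).

372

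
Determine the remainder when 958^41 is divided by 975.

958^1 ≡ 958 (mod 975)
958^2 ≡ 958^2 = 917764 ≡ 289 (mod 975)
958^4 ≡ 289^2 = 83521 ≡ 646 (mod 975)
958^8 ≡ 646^2 = 417316 ≡ 16 (mod 975)
958^16 ≡ 16^2 = 256 (mod 975)
958^32 ≡ 256^2 = 65536 ≡ 211 (mod 975)
958^41 = 958^32 · 958^8 · 958^1 ≡ 211 · 16 · 958 (mod 975).
Accumulate the product:
211 · 16 = 3376 ≡ 451
451 · 958 = 432058 ≡ 133

133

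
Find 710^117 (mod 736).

320

Compute successive squares:
117 in binary is 1110101, i.e. 117 = 64 + 32 + 16 + 4 + 1.
710^1 ≡ 710 (mod 736)
710^2 ≡ 710^2 = 504100 ≡ 676 (mod 736)
710^4 ≡ 676^2 = 456976 ≡ 656 (mod 736)
710^8 ≡ 656^2 = 430336 ≡ 512 (mod 736)
710^16 ≡ 512^2 = 262144 ≡ 128 (mod 736)
710^32 ≡ 128^2 = 16384 ≡ 192 (mod 736)
710^64 ≡ 192^2 = 36864 ≡ 64 (mod 736)
710^117 = 710^64 × 710^32 × 710^16 × 710^4 × 710^1 ≡ 64 × 192 × 128 × 656 × 710 (mod 736).
Accumulate the product:
64 × 192 = 12288 ≡ 512
512 × 128 = 65536 ≡ 32
32 × 656 = 20992 ≡ 384
384 × 710 = 272640 ≡ 320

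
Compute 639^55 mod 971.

880

Using repeated squaring:
55 in binary is 110111, i.e. 55 = 32 + 16 + 4 + 2 + 1.
639^1 ≡ 639 (mod 971)
639^2 ≡ 639^2 = 408321 ≡ 501 (mod 971)
639^4 ≡ 501^2 = 251001 ≡ 483 (mod 971)
639^8 ≡ 483^2 = 233289 ≡ 249 (mod 971)
639^16 ≡ 249^2 = 62001 ≡ 828 (mod 971)
639^32 ≡ 828^2 = 685584 ≡ 58 (mod 971)
639^55 = 639^32 · 639^16 · 639^4 · 639^2 · 639^1 ≡ 58 · 828 · 483 · 501 · 639 (mod 971).
Accumulate the product:
58 · 828 = 48024 ≡ 445
445 · 483 = 214935 ≡ 344
344 · 501 = 172344 ≡ 477
477 · 639 = 304803 ≡ 880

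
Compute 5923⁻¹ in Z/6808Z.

5131

6808 = 1×5923 + 885
5923 = 6×885 + 613
885 = 1×613 + 272
613 = 2×272 + 69
272 = 3×69 + 65
69 = 1×65 + 4
65 = 16×4 + 1
4 = 4×1 + 0
gcd(5923, 6808) = 1, so the inverse exists.
Bézout: 1 = 1459×6808 − 1677×5923.
So 5923⁻¹ ≡ −1677 ≡ 5131 (mod 6808).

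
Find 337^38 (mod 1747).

Using repeated squaring:
38 in binary is 100110, i.e. 38 = 32 + 4 + 2.
337^1 ≡ 337 (mod 1747)
337^2 ≡ 337^2 = 113569 ≡ 14 (mod 1747)
337^4 ≡ 14^2 = 196 (mod 1747)
337^8 ≡ 196^2 = 38416 ≡ 1729 (mod 1747)
337^16 ≡ 1729^2 = 2989441 ≡ 324 (mod 1747)
337^32 ≡ 324^2 = 104976 ≡ 156 (mod 1747)
337^38 = 337^32 · 337^4 · 337^2 ≡ 156 · 196 · 14 (mod 1747).
Accumulate the product:
156 · 196 = 30576 ≡ 877
877 · 14 = 12278 ≡ 49

49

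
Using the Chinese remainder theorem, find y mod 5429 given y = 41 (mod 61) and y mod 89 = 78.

61⁻¹ mod 89: 61×54 ≡ 1 (mod 89), so 61⁻¹ ≡ 54.
y = 41 + 61×((78 − 41)×54 mod 89) = 41 + 61×40 = 2481.

2481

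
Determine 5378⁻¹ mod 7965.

7965 = 1×5378 + 2587
5378 = 2×2587 + 204
2587 = 12×204 + 139
204 = 1×139 + 65
139 = 2×65 + 9
65 = 7×9 + 2
9 = 4×2 + 1
2 = 2×1 + 0
gcd(5378, 7965) = 1, so the inverse exists.
Back-substitute for 1:
1 = 1×9 − 4×2
  = −4×65 + 29×9
  = 29×139 − 62×65
  = −62×204 + 91×139
  = 91×2587 − 1154×204
  = −1154×5378 + 2399×2587
  = 2399×7965 − 3553×5378
So 5378⁻¹ ≡ −3553 ≡ 4412 (mod 7965).

4412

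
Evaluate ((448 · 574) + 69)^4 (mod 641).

69

448 · 574 = 257152 ≡ 111 (mod 641)
111 + 69 = 180
(180)^4 ≡ 69 (mod 641)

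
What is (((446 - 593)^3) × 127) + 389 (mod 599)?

446 - 593 = -147 ≡ 452 (mod 599)
(452)^3 ≡ 573 (mod 599)
573 × 127 = 72771 ≡ 292 (mod 599)
292 + 389 = 681 ≡ 82 (mod 599)

82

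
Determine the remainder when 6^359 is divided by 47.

By square-and-multiply:
359 in binary is 101100111, i.e. 359 = 256 + 64 + 32 + 4 + 2 + 1.
6^1 ≡ 6 (mod 47)
6^2 ≡ 6^2 = 36 (mod 47)
6^4 ≡ 36^2 = 1296 ≡ 27 (mod 47)
6^8 ≡ 27^2 = 729 ≡ 24 (mod 47)
6^16 ≡ 24^2 = 576 ≡ 12 (mod 47)
6^32 ≡ 12^2 = 144 ≡ 3 (mod 47)
6^64 ≡ 3^2 = 9 (mod 47)
6^128 ≡ 9^2 = 81 ≡ 34 (mod 47)
6^256 ≡ 34^2 = 1156 ≡ 28 (mod 47)
6^359 = 6^256 · 6^64 · 6^32 · 6^4 · 6^2 · 6^1 ≡ 28 · 9 · 3 · 27 · 36 · 6 (mod 47).
Accumulate the product:
28 · 9 = 252 ≡ 17
17 · 3 = 51 ≡ 4
4 · 27 = 108 ≡ 14
14 · 36 = 504 ≡ 34
34 · 6 = 204 ≡ 16

16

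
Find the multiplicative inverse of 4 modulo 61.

46

61 = 15×4 + 1
4 = 4×1 + 0
gcd(4, 61) = 1, so the inverse exists.
Bézout: 1 = 1×61 − 15×4.
So 4⁻¹ ≡ −15 ≡ 46 (mod 61).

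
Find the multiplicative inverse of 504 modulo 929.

929 = 1×504 + 425
504 = 1×425 + 79
425 = 5×79 + 30
79 = 2×30 + 19
30 = 1×19 + 11
19 = 1×11 + 8
11 = 1×8 + 3
8 = 2×3 + 2
3 = 1×2 + 1
2 = 2×1 + 0
gcd(504, 929) = 1, so the inverse exists.
Bézout: 1 = 185×929 − 341×504.
So 504⁻¹ ≡ −341 ≡ 588 (mod 929).

588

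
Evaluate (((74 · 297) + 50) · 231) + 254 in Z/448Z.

74 · 297 = 21978 ≡ 26 (mod 448)
26 + 50 = 76
76 · 231 = 17556 ≡ 84 (mod 448)
84 + 254 = 338

338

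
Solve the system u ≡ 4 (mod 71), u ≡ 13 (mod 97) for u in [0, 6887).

5542

71⁻¹ mod 97: 71×41 ≡ 1 (mod 97), so 71⁻¹ ≡ 41.
u = 4 + 71×((13 − 4)×41 mod 97) = 4 + 71×78 = 5542.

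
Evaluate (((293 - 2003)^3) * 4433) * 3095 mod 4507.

4108

293 - 2003 = -1710 ≡ 2797 (mod 4507)
(2797)^3 ≡ 3531 (mod 4507)
3531 * 4433 = 15652923 ≡ 112 (mod 4507)
112 * 3095 = 346640 ≡ 4108 (mod 4507)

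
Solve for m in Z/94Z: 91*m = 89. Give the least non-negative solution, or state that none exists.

33

gcd(91, 94) = 1, so a unique solution mod 94 exists.
91⁻¹ ≡ 31 (mod 94).
m ≡ 31*89 ≡ 33 (mod 94).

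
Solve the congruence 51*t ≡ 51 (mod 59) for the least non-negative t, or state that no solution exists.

1

gcd(51, 59) = 1, so a unique solution mod 59 exists.
51⁻¹ ≡ 22 (mod 59).
t ≡ 22*51 ≡ 1 (mod 59).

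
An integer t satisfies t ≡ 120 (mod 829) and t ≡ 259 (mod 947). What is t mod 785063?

45715

829⁻¹ mod 947: 829×634 ≡ 1 (mod 947), so 829⁻¹ ≡ 634.
t = 120 + 829×((259 − 120)×634 mod 947) = 120 + 829×55 = 45715.
Check: 45715 mod 829 = 120, 45715 mod 947 = 259. ✓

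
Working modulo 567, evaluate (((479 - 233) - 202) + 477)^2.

479 - 233 = 246
246 - 202 = 44
44 + 477 = 521
(521)^2 ≡ 415 (mod 567)

415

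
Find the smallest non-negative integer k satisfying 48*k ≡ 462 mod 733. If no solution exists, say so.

gcd(48, 733) = 1, so a unique solution mod 733 exists.
48⁻¹ ≡ 168 (mod 733).
k ≡ 168*462 ≡ 651 (mod 733).

651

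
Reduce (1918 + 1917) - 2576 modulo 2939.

1918 + 1917 = 3835 ≡ 896 (mod 2939)
896 - 2576 = -1680 ≡ 1259 (mod 2939)

1259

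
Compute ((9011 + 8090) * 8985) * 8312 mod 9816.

9432

9011 + 8090 = 17101 ≡ 7285 (mod 9816)
7285 * 8985 = 65455725 ≡ 2637 (mod 9816)
2637 * 8312 = 21918744 ≡ 9432 (mod 9816)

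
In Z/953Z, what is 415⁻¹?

953 = 2*415 + 123
415 = 3*123 + 46
123 = 2*46 + 31
46 = 1*31 + 15
31 = 2*15 + 1
15 = 15*1 + 0
gcd(415, 953) = 1, so the inverse exists.
Bézout: 1 = 27*953 − 62*415.
So 415⁻¹ ≡ −62 ≡ 891 (mod 953).

891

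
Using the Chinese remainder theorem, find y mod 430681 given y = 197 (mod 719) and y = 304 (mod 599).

719⁻¹ mod 599: 719·5 ≡ 1 (mod 599), so 719⁻¹ ≡ 5.
y = 197 + 719·((304 − 197)·5 mod 599) = 197 + 719·535 = 384862.
Check: 384862 mod 719 = 197, 384862 mod 599 = 304. ✓

384862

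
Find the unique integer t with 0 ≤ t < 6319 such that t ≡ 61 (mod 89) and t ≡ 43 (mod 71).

89⁻¹ mod 71: 89×4 ≡ 1 (mod 71), so 89⁻¹ ≡ 4.
t = 61 + 89×((43 − 61)×4 mod 71) = 61 + 89×70 = 6291.
Check: 6291 mod 89 = 61, 6291 mod 71 = 43. ✓

6291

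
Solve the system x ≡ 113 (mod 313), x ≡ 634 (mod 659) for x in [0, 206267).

313⁻¹ mod 659: 313*619 ≡ 1 (mod 659), so 313⁻¹ ≡ 619.
x = 113 + 313*((634 − 113)*619 mod 659) = 113 + 313*248 = 77737.
Check: 77737 mod 313 = 113, 77737 mod 659 = 634. ✓

77737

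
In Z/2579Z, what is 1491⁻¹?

Apply the Euclidean algorithm and back-substitute:
2579 = 1×1491 + 1088
1491 = 1×1088 + 403
1088 = 2×403 + 282
403 = 1×282 + 121
282 = 2×121 + 40
121 = 3×40 + 1
40 = 40×1 + 0
gcd(1491, 2579) = 1, so the inverse exists.
Back-substitute for 1:
1 = 1×121 − 3×40
  = −3×282 + 7×121
  = 7×403 − 10×282
  = −10×1088 + 27×403
  = 27×1491 − 37×1088
  = −37×2579 + 64×1491
So 1491⁻¹ ≡ 64 (mod 2579).

64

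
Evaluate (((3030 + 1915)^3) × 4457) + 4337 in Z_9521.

8134

3030 + 1915 = 4945
(4945)^3 ≡ 4897 (mod 9521)
4897 × 4457 = 21825929 ≡ 3797 (mod 9521)
3797 + 4337 = 8134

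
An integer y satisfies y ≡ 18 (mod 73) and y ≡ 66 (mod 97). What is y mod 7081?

6953

73⁻¹ mod 97: 73·4 ≡ 1 (mod 97), so 73⁻¹ ≡ 4.
y = 18 + 73·((66 − 18)·4 mod 97) = 18 + 73·95 = 6953.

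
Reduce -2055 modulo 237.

78

-2055 = -9×237 + 78, so -2055 ≡ 78 (mod 237).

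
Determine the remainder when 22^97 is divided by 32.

0

22^1 ≡ 22 (mod 32)
22^2 ≡ 22^2 = 484 ≡ 4 (mod 32)
22^4 ≡ 4^2 = 16 (mod 32)
22^8 ≡ 16^2 = 256 ≡ 0 (mod 32)
22^16 ≡ 0^2 = 0 (mod 32)
22^32 ≡ 0^2 = 0 (mod 32)
22^64 ≡ 0^2 = 0 (mod 32)
22^97 = 22^64 × 22^32 × 22^1 ≡ 0 × 0 × 22 (mod 32).
Accumulate the product:
0 × 0 = 0
0 × 22 = 0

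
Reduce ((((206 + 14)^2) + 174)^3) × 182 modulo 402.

86

206 + 14 = 220
(220)^2 ≡ 160 (mod 402)
160 + 174 = 334
(334)^3 ≡ 334 (mod 402)
334 × 182 = 60788 ≡ 86 (mod 402)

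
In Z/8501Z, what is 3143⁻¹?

8501 = 2*3143 + 2215
3143 = 1*2215 + 928
2215 = 2*928 + 359
928 = 2*359 + 210
359 = 1*210 + 149
210 = 1*149 + 61
149 = 2*61 + 27
61 = 2*27 + 7
27 = 3*7 + 6
7 = 1*6 + 1
6 = 6*1 + 0
gcd(3143, 8501) = 1, so the inverse exists.
Back-substitute for 1:
1 = 1*7 − 1*6
  = −1*27 + 4*7
  = 4*61 − 9*27
  = −9*149 + 22*61
  = 22*210 − 31*149
  = −31*359 + 53*210
  = 53*928 − 137*359
  = −137*2215 + 327*928
  = 327*3143 − 464*2215
  = −464*8501 + 1255*3143
So 3143⁻¹ ≡ 1255 (mod 8501).

1255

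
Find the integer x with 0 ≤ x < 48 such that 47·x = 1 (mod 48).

48 = 1*47 + 1
47 = 47*1 + 0
gcd(47, 48) = 1, so the inverse exists.
Back-substitute for 1:
1 = 1*48 − 1*47
So 47⁻¹ ≡ −1 ≡ 47 (mod 48).

47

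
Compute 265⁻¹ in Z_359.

359 = 1*265 + 94
265 = 2*94 + 77
94 = 1*77 + 17
77 = 4*17 + 9
17 = 1*9 + 8
9 = 1*8 + 1
8 = 8*1 + 0
gcd(265, 359) = 1, so the inverse exists.
Bézout: 1 = −31*359 + 42*265.
So 265⁻¹ ≡ 42 (mod 359).

42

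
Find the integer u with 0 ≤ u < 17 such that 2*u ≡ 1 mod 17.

17 = 8·2 + 1
2 = 2·1 + 0
gcd(2, 17) = 1, so the inverse exists.
Bézout: 1 = 1·17 − 8·2.
So 2⁻¹ ≡ −8 ≡ 9 (mod 17).

9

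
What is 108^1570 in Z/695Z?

Using repeated squaring:
1570 in binary is 11000100010, i.e. 1570 = 1024 + 512 + 32 + 2.
108^1 ≡ 108 (mod 695)
108^2 ≡ 108^2 = 11664 ≡ 544 (mod 695)
108^4 ≡ 544^2 = 295936 ≡ 561 (mod 695)
108^8 ≡ 561^2 = 314721 ≡ 581 (mod 695)
108^16 ≡ 581^2 = 337561 ≡ 486 (mod 695)
108^32 ≡ 486^2 = 236196 ≡ 591 (mod 695)
108^64 ≡ 591^2 = 349281 ≡ 391 (mod 695)
108^128 ≡ 391^2 = 152881 ≡ 676 (mod 695)
108^256 ≡ 676^2 = 456976 ≡ 361 (mod 695)
108^512 ≡ 361^2 = 130321 ≡ 356 (mod 695)
108^1024 ≡ 356^2 = 126736 ≡ 246 (mod 695)
108^1570 = 108^1024 × 108^512 × 108^32 × 108^2 ≡ 246 × 356 × 591 × 544 (mod 695).
Accumulate the product:
246 × 356 = 87576 ≡ 6
6 × 591 = 3546 ≡ 71
71 × 544 = 38624 ≡ 399

399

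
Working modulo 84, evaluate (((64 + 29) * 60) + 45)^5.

64 + 29 = 93 ≡ 9 (mod 84)
9 * 60 = 540 ≡ 36 (mod 84)
36 + 45 = 81
(81)^5 ≡ 9 (mod 84)

9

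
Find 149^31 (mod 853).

Using repeated squaring:
31 in binary is 11111, i.e. 31 = 16 + 8 + 4 + 2 + 1.
149^1 ≡ 149 (mod 853)
149^2 ≡ 149^2 = 22201 ≡ 23 (mod 853)
149^4 ≡ 23^2 = 529 (mod 853)
149^8 ≡ 529^2 = 279841 ≡ 57 (mod 853)
149^16 ≡ 57^2 = 3249 ≡ 690 (mod 853)
149^31 = 149^16 · 149^8 · 149^4 · 149^2 · 149^1 ≡ 690 · 57 · 529 · 23 · 149 (mod 853).
Accumulate the product:
690 · 57 = 39330 ≡ 92
92 · 529 = 48668 ≡ 47
47 · 23 = 1081 ≡ 228
228 · 149 = 33972 ≡ 705

705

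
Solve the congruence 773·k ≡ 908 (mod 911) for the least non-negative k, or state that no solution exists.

gcd(773, 911) = 1, so a unique solution mod 911 exists.
773⁻¹ ≡ 33 (mod 911).
k ≡ 33·908 ≡ 812 (mod 911).

812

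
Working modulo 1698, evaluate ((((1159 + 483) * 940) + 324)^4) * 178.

1462

1159 + 483 = 1642
1642 * 940 = 1543480 ≡ 1696 (mod 1698)
1696 + 324 = 2020 ≡ 322 (mod 1698)
(322)^4 ≡ 1048 (mod 1698)
1048 * 178 = 186544 ≡ 1462 (mod 1698)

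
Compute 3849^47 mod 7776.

729

By square-and-multiply:
3849^1 ≡ 3849 (mod 7776)
3849^2 ≡ 3849^2 = 14814801 ≡ 1521 (mod 7776)
3849^4 ≡ 1521^2 = 2313441 ≡ 3969 (mod 7776)
3849^8 ≡ 3969^2 = 15752961 ≡ 6561 (mod 7776)
3849^16 ≡ 6561^2 = 43046721 ≡ 6561 (mod 7776)
3849^32 ≡ 6561^2 = 43046721 ≡ 6561 (mod 7776)
3849^47 = 3849^32 * 3849^8 * 3849^4 * 3849^2 * 3849^1 ≡ 6561 * 6561 * 3969 * 1521 * 3849 (mod 7776).
Accumulate the product:
6561 * 6561 = 43046721 ≡ 6561
6561 * 3969 = 26040609 ≡ 6561
6561 * 1521 = 9979281 ≡ 2673
2673 * 3849 = 10288377 ≡ 729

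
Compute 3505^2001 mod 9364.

By square-and-multiply:
3505^1 ≡ 3505 (mod 9364)
3505^2 ≡ 3505^2 = 12285025 ≡ 8821 (mod 9364)
3505^4 ≡ 8821^2 = 77810041 ≡ 4565 (mod 9364)
3505^8 ≡ 4565^2 = 20839225 ≡ 4325 (mod 9364)
3505^16 ≡ 4325^2 = 18705625 ≡ 5717 (mod 9364)
3505^32 ≡ 5717^2 = 32684089 ≡ 3729 (mod 9364)
3505^64 ≡ 3729^2 = 13905441 ≡ 9265 (mod 9364)
3505^128 ≡ 9265^2 = 85840225 ≡ 437 (mod 9364)
3505^256 ≡ 437^2 = 190969 ≡ 3689 (mod 9364)
3505^512 ≡ 3689^2 = 13608721 ≡ 2829 (mod 9364)
3505^1024 ≡ 2829^2 = 8003241 ≡ 6385 (mod 9364)
3505^2001 = 3505^1024 × 3505^512 × 3505^256 × 3505^128 × 3505^64 × 3505^16 × 3505^1 ≡ 6385 × 2829 × 3689 × 437 × 9265 × 5717 × 3505 (mod 9364).
Accumulate the product:
6385 × 2829 = 18063165 ≡ 9
9 × 3689 = 33201 ≡ 5109
5109 × 437 = 2232633 ≡ 4001
4001 × 9265 = 37069265 ≡ 6553
6553 × 5717 = 37463501 ≡ 7501
7501 × 3505 = 26291005 ≡ 6257

6257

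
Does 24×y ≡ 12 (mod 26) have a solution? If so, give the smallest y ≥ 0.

7

gcd(24, 26) = 2, and 2 | 12, so solutions exist.
Divide through by 2: 12×y ≡ 6 mod 13.
12⁻¹ ≡ 12 (mod 13).
y ≡ 12×6 ≡ 7 (mod 13).
The smallest non-negative solution is y = 7.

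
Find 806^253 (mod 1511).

1143

By square-and-multiply:
806^1 ≡ 806 (mod 1511)
806^2 ≡ 806^2 = 649636 ≡ 1417 (mod 1511)
806^4 ≡ 1417^2 = 2007889 ≡ 1281 (mod 1511)
806^8 ≡ 1281^2 = 1640961 ≡ 15 (mod 1511)
806^16 ≡ 15^2 = 225 (mod 1511)
806^32 ≡ 225^2 = 50625 ≡ 762 (mod 1511)
806^64 ≡ 762^2 = 580644 ≡ 420 (mod 1511)
806^128 ≡ 420^2 = 176400 ≡ 1124 (mod 1511)
806^253 = 806^128 × 806^64 × 806^32 × 806^16 × 806^8 × 806^4 × 806^1 ≡ 1124 × 420 × 762 × 225 × 15 × 1281 × 806 (mod 1511).
Accumulate the product:
1124 × 420 = 472080 ≡ 648
648 × 762 = 493776 ≡ 1190
1190 × 225 = 267750 ≡ 303
303 × 15 = 4545 ≡ 12
12 × 1281 = 15372 ≡ 262
262 × 806 = 211172 ≡ 1143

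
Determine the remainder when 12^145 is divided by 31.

By square-and-multiply:
145 in binary is 10010001, i.e. 145 = 128 + 16 + 1.
12^1 ≡ 12 (mod 31)
12^2 ≡ 12^2 = 144 ≡ 20 (mod 31)
12^4 ≡ 20^2 = 400 ≡ 28 (mod 31)
12^8 ≡ 28^2 = 784 ≡ 9 (mod 31)
12^16 ≡ 9^2 = 81 ≡ 19 (mod 31)
12^32 ≡ 19^2 = 361 ≡ 20 (mod 31)
12^64 ≡ 20^2 = 400 ≡ 28 (mod 31)
12^128 ≡ 28^2 = 784 ≡ 9 (mod 31)
12^145 = 12^128 × 12^16 × 12^1 ≡ 9 × 19 × 12 (mod 31).
Accumulate the product:
9 × 19 = 171 ≡ 16
16 × 12 = 192 ≡ 6

6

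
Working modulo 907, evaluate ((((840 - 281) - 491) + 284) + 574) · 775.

840 - 281 = 559
559 - 491 = 68
68 + 284 = 352
352 + 574 = 926 ≡ 19 (mod 907)
19 · 775 = 14725 ≡ 213 (mod 907)

213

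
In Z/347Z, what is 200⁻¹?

Run the extended Euclidean algorithm:
347 = 1×200 + 147
200 = 1×147 + 53
147 = 2×53 + 41
53 = 1×41 + 12
41 = 3×12 + 5
12 = 2×5 + 2
5 = 2×2 + 1
2 = 2×1 + 0
gcd(200, 347) = 1, so the inverse exists.
Bézout: 1 = 83×347 − 144×200.
So 200⁻¹ ≡ −144 ≡ 203 (mod 347).

203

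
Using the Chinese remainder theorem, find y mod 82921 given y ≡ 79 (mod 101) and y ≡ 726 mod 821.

49165

101⁻¹ mod 821: 101·252 ≡ 1 (mod 821), so 101⁻¹ ≡ 252.
y = 79 + 101·((726 − 79)·252 mod 821) = 79 + 101·486 = 49165.
Check: 49165 mod 101 = 79, 49165 mod 821 = 726. ✓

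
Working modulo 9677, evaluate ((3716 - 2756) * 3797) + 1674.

3716 - 2756 = 960
960 * 3797 = 3645120 ≡ 6568 (mod 9677)
6568 + 1674 = 8242

8242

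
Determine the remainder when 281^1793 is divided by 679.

232

1793 in binary is 11100000001, i.e. 1793 = 1024 + 512 + 256 + 1.
281^1 ≡ 281 (mod 679)
281^2 ≡ 281^2 = 78961 ≡ 197 (mod 679)
281^4 ≡ 197^2 = 38809 ≡ 106 (mod 679)
281^8 ≡ 106^2 = 11236 ≡ 372 (mod 679)
281^16 ≡ 372^2 = 138384 ≡ 547 (mod 679)
281^32 ≡ 547^2 = 299209 ≡ 449 (mod 679)
281^64 ≡ 449^2 = 201601 ≡ 617 (mod 679)
281^128 ≡ 617^2 = 380689 ≡ 449 (mod 679)
281^256 ≡ 449^2 = 201601 ≡ 617 (mod 679)
281^512 ≡ 617^2 = 380689 ≡ 449 (mod 679)
281^1024 ≡ 449^2 = 201601 ≡ 617 (mod 679)
281^1793 = 281^1024 * 281^512 * 281^256 * 281^1 ≡ 617 * 449 * 617 * 281 (mod 679).
Accumulate the product:
617 * 449 = 277033 ≡ 1
1 * 617 = 617
617 * 281 = 173377 ≡ 232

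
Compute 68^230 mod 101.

Compute successive squares:
68^1 ≡ 68 (mod 101)
68^2 ≡ 68^2 = 4624 ≡ 79 (mod 101)
68^4 ≡ 79^2 = 6241 ≡ 80 (mod 101)
68^8 ≡ 80^2 = 6400 ≡ 37 (mod 101)
68^16 ≡ 37^2 = 1369 ≡ 56 (mod 101)
68^32 ≡ 56^2 = 3136 ≡ 5 (mod 101)
68^64 ≡ 5^2 = 25 (mod 101)
68^128 ≡ 25^2 = 625 ≡ 19 (mod 101)
68^230 = 68^128 · 68^64 · 68^32 · 68^4 · 68^2 ≡ 19 · 25 · 5 · 80 · 79 (mod 101).
Accumulate the product:
19 · 25 = 475 ≡ 71
71 · 5 = 355 ≡ 52
52 · 80 = 4160 ≡ 19
19 · 79 = 1501 ≡ 87

87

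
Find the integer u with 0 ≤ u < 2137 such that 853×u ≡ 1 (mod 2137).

1899

2137 = 2*853 + 431
853 = 1*431 + 422
431 = 1*422 + 9
422 = 46*9 + 8
9 = 1*8 + 1
8 = 8*1 + 0
gcd(853, 2137) = 1, so the inverse exists.
Bézout: 1 = 95*2137 − 238*853.
So 853⁻¹ ≡ −238 ≡ 1899 (mod 2137).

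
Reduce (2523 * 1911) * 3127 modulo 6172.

2523 * 1911 = 4821453 ≡ 1121 (mod 6172)
1121 * 3127 = 3505367 ≡ 5843 (mod 6172)

5843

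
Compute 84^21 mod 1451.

1263

By square-and-multiply:
84^1 ≡ 84 (mod 1451)
84^2 ≡ 84^2 = 7056 ≡ 1252 (mod 1451)
84^4 ≡ 1252^2 = 1567504 ≡ 424 (mod 1451)
84^8 ≡ 424^2 = 179776 ≡ 1303 (mod 1451)
84^16 ≡ 1303^2 = 1697809 ≡ 139 (mod 1451)
84^21 = 84^16 · 84^4 · 84^1 ≡ 139 · 424 · 84 (mod 1451).
Accumulate the product:
139 · 424 = 58936 ≡ 896
896 · 84 = 75264 ≡ 1263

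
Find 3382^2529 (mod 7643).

2529 in binary is 100111100001, i.e. 2529 = 2048 + 256 + 128 + 64 + 32 + 1.
3382^1 ≡ 3382 (mod 7643)
3382^2 ≡ 3382^2 = 11437924 ≡ 3996 (mod 7643)
3382^4 ≡ 3996^2 = 15968016 ≡ 1789 (mod 7643)
3382^8 ≡ 1789^2 = 3200521 ≡ 5747 (mod 7643)
3382^16 ≡ 5747^2 = 33028009 ≡ 2606 (mod 7643)
3382^32 ≡ 2606^2 = 6791236 ≡ 4252 (mod 7643)
3382^64 ≡ 4252^2 = 18079504 ≡ 3809 (mod 7643)
3382^128 ≡ 3809^2 = 14508481 ≡ 2067 (mod 7643)
3382^256 ≡ 2067^2 = 4272489 ≡ 52 (mod 7643)
3382^512 ≡ 52^2 = 2704 (mod 7643)
3382^1024 ≡ 2704^2 = 7311616 ≡ 4908 (mod 7643)
3382^2048 ≡ 4908^2 = 24088464 ≡ 5371 (mod 7643)
3382^2529 = 3382^2048 × 3382^256 × 3382^128 × 3382^64 × 3382^32 × 3382^1 ≡ 5371 × 52 × 2067 × 3809 × 4252 × 3382 (mod 7643).
Accumulate the product:
5371 × 52 = 279292 ≡ 4144
4144 × 2067 = 8565648 ≡ 5488
5488 × 3809 = 20903792 ≡ 187
187 × 4252 = 795124 ≡ 252
252 × 3382 = 852264 ≡ 3891

3891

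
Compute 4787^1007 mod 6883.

1007 in binary is 1111101111, i.e. 1007 = 512 + 256 + 128 + 64 + 32 + 8 + 4 + 2 + 1.
4787^1 ≡ 4787 (mod 6883)
4787^2 ≡ 4787^2 = 22915369 ≡ 1862 (mod 6883)
4787^4 ≡ 1862^2 = 3467044 ≡ 4895 (mod 6883)
4787^8 ≡ 4895^2 = 23961025 ≡ 1302 (mod 6883)
4787^16 ≡ 1302^2 = 1695204 ≡ 1986 (mod 6883)
4787^32 ≡ 1986^2 = 3944196 ≡ 237 (mod 6883)
4787^64 ≡ 237^2 = 56169 ≡ 1105 (mod 6883)
4787^128 ≡ 1105^2 = 1221025 ≡ 2734 (mod 6883)
4787^256 ≡ 2734^2 = 7474756 ≡ 6701 (mod 6883)
4787^512 ≡ 6701^2 = 44903401 ≡ 5592 (mod 6883)
4787^1007 = 4787^512 × 4787^256 × 4787^128 × 4787^64 × 4787^32 × 4787^8 × 4787^4 × 4787^2 × 4787^1 ≡ 5592 × 6701 × 2734 × 1105 × 237 × 1302 × 4895 × 1862 × 4787 (mod 6883).
Accumulate the product:
5592 × 6701 = 37471992 ≡ 940
940 × 2734 = 2569960 ≡ 2601
2601 × 1105 = 2874105 ≡ 3894
3894 × 237 = 922878 ≡ 556
556 × 1302 = 723912 ≡ 1197
1197 × 4895 = 5859315 ≡ 1882
1882 × 1862 = 3504284 ≡ 837
837 × 4787 = 4006719 ≡ 813

813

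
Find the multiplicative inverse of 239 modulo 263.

252

263 = 1·239 + 24
239 = 9·24 + 23
24 = 1·23 + 1
23 = 23·1 + 0
gcd(239, 263) = 1, so the inverse exists.
Bézout: 1 = 10·263 − 11·239.
So 239⁻¹ ≡ −11 ≡ 252 (mod 263).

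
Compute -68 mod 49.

30

-68 = -2×49 + 30, so -68 ≡ 30 (mod 49).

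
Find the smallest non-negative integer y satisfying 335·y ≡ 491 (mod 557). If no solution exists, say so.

gcd(335, 557) = 1, so a unique solution mod 557 exists.
335⁻¹ ≡ 419 (mod 557).
y ≡ 419·491 ≡ 196 (mod 557).

196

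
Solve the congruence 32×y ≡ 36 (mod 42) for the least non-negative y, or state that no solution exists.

9

gcd(32, 42) = 2, and 2 | 36, so solutions exist.
Divide through by 2: 16×y ≡ 18 (mod 21).
16⁻¹ ≡ 4 (mod 21).
y ≡ 4×18 ≡ 9 (mod 21).
The smallest non-negative solution is y = 9.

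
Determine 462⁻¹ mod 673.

673 = 1×462 + 211
462 = 2×211 + 40
211 = 5×40 + 11
40 = 3×11 + 7
11 = 1×7 + 4
7 = 1×4 + 3
4 = 1×3 + 1
3 = 3×1 + 0
gcd(462, 673) = 1, so the inverse exists.
Back-substitute for 1:
1 = 1×4 − 1×3
  = −1×7 + 2×4
  = 2×11 − 3×7
  = −3×40 + 11×11
  = 11×211 − 58×40
  = −58×462 + 127×211
  = 127×673 − 185×462
So 462⁻¹ ≡ −185 ≡ 488 (mod 673).

488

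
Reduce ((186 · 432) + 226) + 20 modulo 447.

186 · 432 = 80352 ≡ 339 (mod 447)
339 + 226 = 565 ≡ 118 (mod 447)
118 + 20 = 138

138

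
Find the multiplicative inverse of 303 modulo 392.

Apply the Euclidean algorithm and back-substitute:
392 = 1·303 + 89
303 = 3·89 + 36
89 = 2·36 + 17
36 = 2·17 + 2
17 = 8·2 + 1
2 = 2·1 + 0
gcd(303, 392) = 1, so the inverse exists.
Back-substitute for 1:
1 = 1·17 − 8·2
  = −8·36 + 17·17
  = 17·89 − 42·36
  = −42·303 + 143·89
  = 143·392 − 185·303
So 303⁻¹ ≡ −185 ≡ 207 (mod 392).

207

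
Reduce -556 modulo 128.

84

-556 = -5*128 + 84, so -556 ≡ 84 (mod 128).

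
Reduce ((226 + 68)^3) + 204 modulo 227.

226 + 68 = 294 ≡ 67 (mod 227)
(67)^3 ≡ 215 (mod 227)
215 + 204 = 419 ≡ 192 (mod 227)

192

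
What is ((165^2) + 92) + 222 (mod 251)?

180

(165)^2 ≡ 117 (mod 251)
117 + 92 = 209
209 + 222 = 431 ≡ 180 (mod 251)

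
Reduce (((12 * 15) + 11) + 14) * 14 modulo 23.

18

12 * 15 = 180 ≡ 19 (mod 23)
19 + 11 = 30 ≡ 7 (mod 23)
7 + 14 = 21
21 * 14 = 294 ≡ 18 (mod 23)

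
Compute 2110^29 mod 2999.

2708

By square-and-multiply:
29 in binary is 11101, i.e. 29 = 16 + 8 + 4 + 1.
2110^1 ≡ 2110 (mod 2999)
2110^2 ≡ 2110^2 = 4452100 ≡ 1584 (mod 2999)
2110^4 ≡ 1584^2 = 2509056 ≡ 1892 (mod 2999)
2110^8 ≡ 1892^2 = 3579664 ≡ 1857 (mod 2999)
2110^16 ≡ 1857^2 = 3448449 ≡ 2598 (mod 2999)
2110^29 = 2110^16 * 2110^8 * 2110^4 * 2110^1 ≡ 2598 * 1857 * 1892 * 2110 (mod 2999).
Accumulate the product:
2598 * 1857 = 4824486 ≡ 2094
2094 * 1892 = 3961848 ≡ 169
169 * 2110 = 356590 ≡ 2708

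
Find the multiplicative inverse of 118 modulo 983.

25

Apply the Euclidean algorithm and back-substitute:
983 = 8*118 + 39
118 = 3*39 + 1
39 = 39*1 + 0
gcd(118, 983) = 1, so the inverse exists.
Bézout: 1 = −3*983 + 25*118.
So 118⁻¹ ≡ 25 (mod 983).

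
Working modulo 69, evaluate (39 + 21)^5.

15

39 + 21 = 60
(60)^5 ≡ 15 (mod 69)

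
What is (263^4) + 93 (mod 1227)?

352

(263)^4 ≡ 259 (mod 1227)
259 + 93 = 352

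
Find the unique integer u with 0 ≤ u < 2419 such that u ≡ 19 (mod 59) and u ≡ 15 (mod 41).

59⁻¹ mod 41: 59*16 ≡ 1 (mod 41), so 59⁻¹ ≡ 16.
u = 19 + 59*((15 − 19)*16 mod 41) = 19 + 59*18 = 1081.
Check: 1081 mod 59 = 19, 1081 mod 41 = 15. ✓

1081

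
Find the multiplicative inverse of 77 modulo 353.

353 = 4·77 + 45
77 = 1·45 + 32
45 = 1·32 + 13
32 = 2·13 + 6
13 = 2·6 + 1
6 = 6·1 + 0
gcd(77, 353) = 1, so the inverse exists.
Bézout: 1 = 12·353 − 55·77.
So 77⁻¹ ≡ −55 ≡ 298 (mod 353).

298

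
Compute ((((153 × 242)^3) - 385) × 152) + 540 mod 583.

153 × 242 = 37026 ≡ 297 (mod 583)
(297)^3 ≡ 385 (mod 583)
385 - 385 = 0
0 × 152 = 0
0 + 540 = 540

540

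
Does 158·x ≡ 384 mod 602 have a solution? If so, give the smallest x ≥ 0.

gcd(158, 602) = 2, and 2 | 384, so solutions exist.
Divide through by 2: 79·x ≡ 192 mod 301.
79⁻¹ ≡ 221 (mod 301).
x ≡ 221·192 ≡ 292 (mod 301).
The smallest non-negative solution is x = 292.

292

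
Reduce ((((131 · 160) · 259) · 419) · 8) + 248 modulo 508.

228

131 · 160 = 20960 ≡ 132 (mod 508)
132 · 259 = 34188 ≡ 152 (mod 508)
152 · 419 = 63688 ≡ 188 (mod 508)
188 · 8 = 1504 ≡ 488 (mod 508)
488 + 248 = 736 ≡ 228 (mod 508)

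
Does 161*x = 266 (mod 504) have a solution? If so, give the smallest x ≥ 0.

58

gcd(161, 504) = 7, and 7 | 266, so solutions exist.
Divide through by 7: 23*x mod 72 = 38.
23⁻¹ ≡ 47 (mod 72).
x ≡ 47*38 ≡ 58 (mod 72).
The smallest non-negative solution is x = 58.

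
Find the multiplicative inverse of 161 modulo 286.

151

286 = 1·161 + 125
161 = 1·125 + 36
125 = 3·36 + 17
36 = 2·17 + 2
17 = 8·2 + 1
2 = 2·1 + 0
gcd(161, 286) = 1, so the inverse exists.
Back-substitute for 1:
1 = 1·17 − 8·2
  = −8·36 + 17·17
  = 17·125 − 59·36
  = −59·161 + 76·125
  = 76·286 − 135·161
So 161⁻¹ ≡ −135 ≡ 151 (mod 286).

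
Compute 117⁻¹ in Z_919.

919 = 7·117 + 100
117 = 1·100 + 17
100 = 5·17 + 15
17 = 1·15 + 2
15 = 7·2 + 1
2 = 2·1 + 0
gcd(117, 919) = 1, so the inverse exists.
Bézout: 1 = 55·919 − 432·117.
So 117⁻¹ ≡ −432 ≡ 487 (mod 919).

487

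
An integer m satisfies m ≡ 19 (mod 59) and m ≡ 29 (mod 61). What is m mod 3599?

3323

59⁻¹ mod 61: 59*30 ≡ 1 (mod 61), so 59⁻¹ ≡ 30.
m = 19 + 59*((29 − 19)*30 mod 61) = 19 + 59*56 = 3323.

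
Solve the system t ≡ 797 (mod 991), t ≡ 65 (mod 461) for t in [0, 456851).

268367

991⁻¹ mod 461: 991*147 ≡ 1 (mod 461), so 991⁻¹ ≡ 147.
t = 797 + 991*((65 − 797)*147 mod 461) = 797 + 991*270 = 268367.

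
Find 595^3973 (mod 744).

595

Compute successive squares:
595^1 ≡ 595 (mod 744)
595^2 ≡ 595^2 = 354025 ≡ 625 (mod 744)
595^4 ≡ 625^2 = 390625 ≡ 25 (mod 744)
595^8 ≡ 25^2 = 625 (mod 744)
595^16 ≡ 625^2 = 390625 ≡ 25 (mod 744)
595^32 ≡ 25^2 = 625 (mod 744)
595^64 ≡ 625^2 = 390625 ≡ 25 (mod 744)
595^128 ≡ 25^2 = 625 (mod 744)
595^256 ≡ 625^2 = 390625 ≡ 25 (mod 744)
595^512 ≡ 25^2 = 625 (mod 744)
595^1024 ≡ 625^2 = 390625 ≡ 25 (mod 744)
595^2048 ≡ 25^2 = 625 (mod 744)
595^3973 = 595^2048 × 595^1024 × 595^512 × 595^256 × 595^128 × 595^4 × 595^1 ≡ 625 × 25 × 625 × 25 × 625 × 25 × 595 (mod 744).
Accumulate the product:
625 × 25 = 15625 ≡ 1
1 × 625 = 625
625 × 25 = 15625 ≡ 1
1 × 625 = 625
625 × 25 = 15625 ≡ 1
1 × 595 = 595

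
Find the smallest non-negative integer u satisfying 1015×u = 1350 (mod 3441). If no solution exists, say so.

459

gcd(1015, 3441) = 1, so a unique solution mod 3441 exists.
1015⁻¹ ≡ 895 (mod 3441).
u ≡ 895×1350 ≡ 459 (mod 3441).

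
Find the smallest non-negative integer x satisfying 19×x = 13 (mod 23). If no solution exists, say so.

gcd(19, 23) = 1, so a unique solution mod 23 exists.
19⁻¹ ≡ 17 (mod 23).
x ≡ 17×13 ≡ 14 (mod 23).

14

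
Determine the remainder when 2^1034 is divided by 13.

4

Using repeated squaring:
2^1 ≡ 2 (mod 13)
2^2 ≡ 2^2 = 4 (mod 13)
2^4 ≡ 4^2 = 16 ≡ 3 (mod 13)
2^8 ≡ 3^2 = 9 (mod 13)
2^16 ≡ 9^2 = 81 ≡ 3 (mod 13)
2^32 ≡ 3^2 = 9 (mod 13)
2^64 ≡ 9^2 = 81 ≡ 3 (mod 13)
2^128 ≡ 3^2 = 9 (mod 13)
2^256 ≡ 9^2 = 81 ≡ 3 (mod 13)
2^512 ≡ 3^2 = 9 (mod 13)
2^1024 ≡ 9^2 = 81 ≡ 3 (mod 13)
2^1034 = 2^1024 * 2^8 * 2^2 ≡ 3 * 9 * 4 (mod 13).
Accumulate the product:
3 * 9 = 27 ≡ 1
1 * 4 = 4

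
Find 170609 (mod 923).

170609 = 184×923 + 777, so 170609 ≡ 777 (mod 923).

777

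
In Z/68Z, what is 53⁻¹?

9

Apply the Euclidean algorithm and back-substitute:
68 = 1×53 + 15
53 = 3×15 + 8
15 = 1×8 + 7
8 = 1×7 + 1
7 = 7×1 + 0
gcd(53, 68) = 1, so the inverse exists.
Back-substitute for 1:
1 = 1×8 − 1×7
  = −1×15 + 2×8
  = 2×53 − 7×15
  = −7×68 + 9×53
So 53⁻¹ ≡ 9 (mod 68).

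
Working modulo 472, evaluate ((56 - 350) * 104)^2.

432

56 - 350 = -294 ≡ 178 (mod 472)
178 * 104 = 18512 ≡ 104 (mod 472)
(104)^2 ≡ 432 (mod 472)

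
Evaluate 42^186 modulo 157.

101

By square-and-multiply:
186 in binary is 10111010, i.e. 186 = 128 + 32 + 16 + 8 + 2.
42^1 ≡ 42 (mod 157)
42^2 ≡ 42^2 = 1764 ≡ 37 (mod 157)
42^4 ≡ 37^2 = 1369 ≡ 113 (mod 157)
42^8 ≡ 113^2 = 12769 ≡ 52 (mod 157)
42^16 ≡ 52^2 = 2704 ≡ 35 (mod 157)
42^32 ≡ 35^2 = 1225 ≡ 126 (mod 157)
42^64 ≡ 126^2 = 15876 ≡ 19 (mod 157)
42^128 ≡ 19^2 = 361 ≡ 47 (mod 157)
42^186 = 42^128 * 42^32 * 42^16 * 42^8 * 42^2 ≡ 47 * 126 * 35 * 52 * 37 (mod 157).
Accumulate the product:
47 * 126 = 5922 ≡ 113
113 * 35 = 3955 ≡ 30
30 * 52 = 1560 ≡ 147
147 * 37 = 5439 ≡ 101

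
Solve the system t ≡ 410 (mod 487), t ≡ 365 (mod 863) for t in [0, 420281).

487⁻¹ mod 863: 487*622 ≡ 1 (mod 863), so 487⁻¹ ≡ 622.
t = 410 + 487*((365 − 410)*622 mod 863) = 410 + 487*489 = 238553.
Check: 238553 mod 487 = 410, 238553 mod 863 = 365. ✓

238553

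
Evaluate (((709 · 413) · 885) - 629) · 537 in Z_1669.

709 · 413 = 292817 ≡ 742 (mod 1669)
742 · 885 = 656670 ≡ 753 (mod 1669)
753 - 629 = 124
124 · 537 = 66588 ≡ 1497 (mod 1669)

1497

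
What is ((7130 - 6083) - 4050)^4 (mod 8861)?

7130 - 6083 = 1047
1047 - 4050 = -3003 ≡ 5858 (mod 8861)
(5858)^4 ≡ 1282 (mod 8861)

1282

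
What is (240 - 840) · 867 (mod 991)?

75

240 - 840 = -600 ≡ 391 (mod 991)
391 · 867 = 338997 ≡ 75 (mod 991)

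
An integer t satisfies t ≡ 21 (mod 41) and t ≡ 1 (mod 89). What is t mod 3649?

3383

41⁻¹ mod 89: 41*76 ≡ 1 (mod 89), so 41⁻¹ ≡ 76.
t = 21 + 41*((1 − 21)*76 mod 89) = 21 + 41*82 = 3383.
Check: 3383 mod 41 = 21, 3383 mod 89 = 1. ✓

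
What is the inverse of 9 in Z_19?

19 = 2·9 + 1
9 = 9·1 + 0
gcd(9, 19) = 1, so the inverse exists.
Bézout: 1 = 1·19 − 2·9.
So 9⁻¹ ≡ −2 ≡ 17 (mod 19).

17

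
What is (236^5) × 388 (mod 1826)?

586

(236)^5 ≡ 298 (mod 1826)
298 × 388 = 115624 ≡ 586 (mod 1826)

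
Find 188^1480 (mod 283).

150

By square-and-multiply:
188^1 ≡ 188 (mod 283)
188^2 ≡ 188^2 = 35344 ≡ 252 (mod 283)
188^4 ≡ 252^2 = 63504 ≡ 112 (mod 283)
188^8 ≡ 112^2 = 12544 ≡ 92 (mod 283)
188^16 ≡ 92^2 = 8464 ≡ 257 (mod 283)
188^32 ≡ 257^2 = 66049 ≡ 110 (mod 283)
188^64 ≡ 110^2 = 12100 ≡ 214 (mod 283)
188^128 ≡ 214^2 = 45796 ≡ 233 (mod 283)
188^256 ≡ 233^2 = 54289 ≡ 236 (mod 283)
188^512 ≡ 236^2 = 55696 ≡ 228 (mod 283)
188^1024 ≡ 228^2 = 51984 ≡ 195 (mod 283)
188^1480 = 188^1024 × 188^256 × 188^128 × 188^64 × 188^8 ≡ 195 × 236 × 233 × 214 × 92 (mod 283).
Accumulate the product:
195 × 236 = 46020 ≡ 174
174 × 233 = 40542 ≡ 73
73 × 214 = 15622 ≡ 57
57 × 92 = 5244 ≡ 150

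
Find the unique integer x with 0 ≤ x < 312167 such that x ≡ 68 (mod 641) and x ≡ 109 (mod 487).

641⁻¹ mod 487: 641·370 ≡ 1 (mod 487), so 641⁻¹ ≡ 370.
x = 68 + 641·((109 − 68)·370 mod 487) = 68 + 641·73 = 46861.

46861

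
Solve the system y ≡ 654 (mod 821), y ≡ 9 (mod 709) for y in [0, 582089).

416901

821⁻¹ mod 709: 821*19 ≡ 1 (mod 709), so 821⁻¹ ≡ 19.
y = 654 + 821*((9 − 654)*19 mod 709) = 654 + 821*507 = 416901.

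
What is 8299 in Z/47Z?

27

8299 = 176×47 + 27, so 8299 ≡ 27 (mod 47).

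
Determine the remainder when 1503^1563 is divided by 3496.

By square-and-multiply:
1563 in binary is 11000011011, i.e. 1563 = 1024 + 512 + 16 + 8 + 2 + 1.
1503^1 ≡ 1503 (mod 3496)
1503^2 ≡ 1503^2 = 2259009 ≡ 593 (mod 3496)
1503^4 ≡ 593^2 = 351649 ≡ 2049 (mod 3496)
1503^8 ≡ 2049^2 = 4198401 ≡ 3201 (mod 3496)
1503^16 ≡ 3201^2 = 10246401 ≡ 3121 (mod 3496)
1503^32 ≡ 3121^2 = 9740641 ≡ 785 (mod 3496)
1503^64 ≡ 785^2 = 616225 ≡ 929 (mod 3496)
1503^128 ≡ 929^2 = 863041 ≡ 3025 (mod 3496)
1503^256 ≡ 3025^2 = 9150625 ≡ 1593 (mod 3496)
1503^512 ≡ 1593^2 = 2537649 ≡ 3049 (mod 3496)
1503^1024 ≡ 3049^2 = 9296401 ≡ 537 (mod 3496)
1503^1563 = 1503^1024 * 1503^512 * 1503^16 * 1503^8 * 1503^2 * 1503^1 ≡ 537 * 3049 * 3121 * 3201 * 593 * 1503 (mod 3496).
Accumulate the product:
537 * 3049 = 1637313 ≡ 1185
1185 * 3121 = 3698385 ≡ 3113
3113 * 3201 = 9964713 ≡ 1113
1113 * 593 = 660009 ≡ 2761
2761 * 1503 = 4149783 ≡ 31

31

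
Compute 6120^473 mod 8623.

473 in binary is 111011001, i.e. 473 = 256 + 128 + 64 + 16 + 8 + 1.
6120^1 ≡ 6120 (mod 8623)
6120^2 ≡ 6120^2 = 37454400 ≡ 4711 (mod 8623)
6120^4 ≡ 4711^2 = 22193521 ≡ 6542 (mod 8623)
6120^8 ≡ 6542^2 = 42797764 ≡ 1815 (mod 8623)
6120^16 ≡ 1815^2 = 3294225 ≡ 239 (mod 8623)
6120^32 ≡ 239^2 = 57121 ≡ 5383 (mod 8623)
6120^64 ≡ 5383^2 = 28976689 ≡ 3409 (mod 8623)
6120^128 ≡ 3409^2 = 11621281 ≡ 6100 (mod 8623)
6120^256 ≡ 6100^2 = 37210000 ≡ 1755 (mod 8623)
6120^473 = 6120^256 * 6120^128 * 6120^64 * 6120^16 * 6120^8 * 6120^1 ≡ 1755 * 6100 * 3409 * 239 * 1815 * 6120 (mod 8623).
Accumulate the product:
1755 * 6100 = 10705500 ≡ 4357
4357 * 3409 = 14853013 ≡ 4207
4207 * 239 = 1005473 ≡ 5205
5205 * 1815 = 9447075 ≡ 4890
4890 * 6120 = 29926800 ≡ 4990

4990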